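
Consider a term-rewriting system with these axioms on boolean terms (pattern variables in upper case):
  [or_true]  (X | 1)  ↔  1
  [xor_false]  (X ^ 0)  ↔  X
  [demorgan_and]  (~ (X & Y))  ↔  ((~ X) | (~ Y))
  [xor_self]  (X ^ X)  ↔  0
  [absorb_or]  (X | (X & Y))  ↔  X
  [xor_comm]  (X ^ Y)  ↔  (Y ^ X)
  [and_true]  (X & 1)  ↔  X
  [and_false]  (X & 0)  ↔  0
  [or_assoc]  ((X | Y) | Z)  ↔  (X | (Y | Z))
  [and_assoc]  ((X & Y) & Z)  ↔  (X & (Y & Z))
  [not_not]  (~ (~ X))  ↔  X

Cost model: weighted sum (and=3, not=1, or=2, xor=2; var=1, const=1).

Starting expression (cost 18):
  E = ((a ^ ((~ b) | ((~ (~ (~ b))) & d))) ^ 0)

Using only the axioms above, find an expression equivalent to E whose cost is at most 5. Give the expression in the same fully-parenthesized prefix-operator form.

(a ^ (~ b))   [cost 5]

1. [not_not →] (~ (~ b))  →  b;  E = ((a ^ ((~ b) | ((~ b) & d))) ^ 0)
2. [absorb_or →] ((~ b) | ((~ b) & d))  →  (~ b);  E = ((a ^ (~ b)) ^ 0)
3. [xor_false →] ((a ^ (~ b)) ^ 0)  →  (a ^ (~ b));  cost 5 ≤ 5, done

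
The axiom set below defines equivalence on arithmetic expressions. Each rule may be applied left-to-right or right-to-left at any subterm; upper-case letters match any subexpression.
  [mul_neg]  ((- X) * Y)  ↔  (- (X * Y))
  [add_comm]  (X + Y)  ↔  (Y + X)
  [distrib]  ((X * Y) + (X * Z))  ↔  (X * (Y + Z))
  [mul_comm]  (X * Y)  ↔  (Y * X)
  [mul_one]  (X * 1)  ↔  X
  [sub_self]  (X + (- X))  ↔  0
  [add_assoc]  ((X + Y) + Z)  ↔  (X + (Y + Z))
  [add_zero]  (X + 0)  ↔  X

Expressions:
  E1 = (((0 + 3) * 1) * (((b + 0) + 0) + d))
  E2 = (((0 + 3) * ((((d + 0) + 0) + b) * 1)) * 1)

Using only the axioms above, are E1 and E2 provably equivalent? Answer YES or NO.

1. [add_zero →] (b + 0)  →  b;  E1 = (((0 + 3) * 1) * ((b + 0) + d))
2. [add_zero →] (b + 0)  →  b;  E1 = (((0 + 3) * 1) * (b + d))
3. [mul_one →] ((0 + 3) * 1)  →  (0 + 3);  E1 = ((0 + 3) * (b + d))
4. [add_comm →] (b + d)  →  (d + b);  E1 = ((0 + 3) * (d + b))
5. [add_zero ←] d  →  (d + 0);  E1 = ((0 + 3) * ((d + 0) + b))
6. [mul_one ←] ((0 + 3) * ((d + 0) + b))  →  (((0 + 3) * ((d + 0) + b)) * 1)
7. [mul_one ←] ((d + 0) + b)  →  (((d + 0) + b) * 1);  E1 = (((0 + 3) * (((d + 0) + b) * 1)) * 1)
8. [add_zero ←] d  →  (d + 0);  this is E2

YES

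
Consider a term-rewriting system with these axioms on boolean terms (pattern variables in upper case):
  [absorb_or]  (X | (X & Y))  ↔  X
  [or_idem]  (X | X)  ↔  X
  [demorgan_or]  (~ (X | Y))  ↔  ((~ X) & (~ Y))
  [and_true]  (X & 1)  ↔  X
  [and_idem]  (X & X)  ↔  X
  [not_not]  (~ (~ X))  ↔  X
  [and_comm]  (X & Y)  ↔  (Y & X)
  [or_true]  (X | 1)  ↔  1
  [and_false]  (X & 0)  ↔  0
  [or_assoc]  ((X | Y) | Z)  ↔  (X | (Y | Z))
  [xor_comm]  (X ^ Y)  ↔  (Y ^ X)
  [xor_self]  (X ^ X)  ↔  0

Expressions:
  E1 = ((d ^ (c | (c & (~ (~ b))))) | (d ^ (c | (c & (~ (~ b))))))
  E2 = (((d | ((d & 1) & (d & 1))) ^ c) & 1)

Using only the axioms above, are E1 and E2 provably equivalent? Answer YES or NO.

(1) ((d ^ (c | (c & (~ (~ b))))) | (d ^ (c | (c & (~ (~ b))))))  =[or_idem →]=  (d ^ (c | (c & (~ (~ b)))))
(2) (~ (~ b))  =[not_not →]=  b    ⊢ (d ^ (c | (c & b)))
(3) (c | (c & b))  =[absorb_or →]=  c    ⊢ (d ^ c)
(4) (d ^ c)  =[and_true ←]=  ((d ^ c) & 1)
(5) d  =[absorb_or ←]=  (d | (d & 1))    ⊢ (((d | (d & 1)) ^ c) & 1)
(6) (d & 1)  =[and_idem ←]=  ((d & 1) & (d & 1))    ⊢ E2

YES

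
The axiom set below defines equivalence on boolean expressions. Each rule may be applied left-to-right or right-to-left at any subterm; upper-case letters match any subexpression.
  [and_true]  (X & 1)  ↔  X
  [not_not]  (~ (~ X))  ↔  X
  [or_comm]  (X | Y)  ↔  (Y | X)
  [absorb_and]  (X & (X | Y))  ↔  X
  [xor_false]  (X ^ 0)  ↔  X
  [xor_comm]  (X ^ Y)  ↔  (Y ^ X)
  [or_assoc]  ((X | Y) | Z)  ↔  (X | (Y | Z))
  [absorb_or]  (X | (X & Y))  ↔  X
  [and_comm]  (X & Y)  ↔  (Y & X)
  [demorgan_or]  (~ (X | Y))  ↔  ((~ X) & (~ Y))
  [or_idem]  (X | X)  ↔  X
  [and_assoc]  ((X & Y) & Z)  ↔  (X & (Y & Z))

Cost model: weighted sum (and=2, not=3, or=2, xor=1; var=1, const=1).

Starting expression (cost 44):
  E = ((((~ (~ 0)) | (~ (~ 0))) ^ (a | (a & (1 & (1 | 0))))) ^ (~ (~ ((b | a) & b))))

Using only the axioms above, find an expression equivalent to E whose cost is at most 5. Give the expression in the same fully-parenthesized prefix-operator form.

(1) (1 & (1 | 0))  =[absorb_and →]=  1    ⊢ ((((~ (~ 0)) | (~ (~ 0))) ^ (a | (a & 1))) ^ (~ (~ ((b | a) & b))))
(2) ((~ (~ 0)) | (~ (~ 0)))  =[or_idem →]=  (~ (~ 0))    ⊢ (((~ (~ 0)) ^ (a | (a & 1))) ^ (~ (~ ((b | a) & b))))
(3) (~ (~ 0))  =[not_not →]=  0    ⊢ ((0 ^ (a | (a & 1))) ^ (~ (~ ((b | a) & b))))
(4) (a | (a & 1))  =[absorb_or →]=  a    ⊢ ((0 ^ a) ^ (~ (~ ((b | a) & b))))
(5) (~ (~ ((b | a) & b)))  =[not_not →]=  ((b | a) & b)    ⊢ ((0 ^ a) ^ ((b | a) & b))
(6) ((b | a) & b)  =[and_comm →]=  (b & (b | a))    ⊢ ((0 ^ a) ^ (b & (b | a)))
(7) (b & (b | a))  =[absorb_and →]=  b    ⊢ cost 5, within 5

((0 ^ a) ^ b)   [cost 5]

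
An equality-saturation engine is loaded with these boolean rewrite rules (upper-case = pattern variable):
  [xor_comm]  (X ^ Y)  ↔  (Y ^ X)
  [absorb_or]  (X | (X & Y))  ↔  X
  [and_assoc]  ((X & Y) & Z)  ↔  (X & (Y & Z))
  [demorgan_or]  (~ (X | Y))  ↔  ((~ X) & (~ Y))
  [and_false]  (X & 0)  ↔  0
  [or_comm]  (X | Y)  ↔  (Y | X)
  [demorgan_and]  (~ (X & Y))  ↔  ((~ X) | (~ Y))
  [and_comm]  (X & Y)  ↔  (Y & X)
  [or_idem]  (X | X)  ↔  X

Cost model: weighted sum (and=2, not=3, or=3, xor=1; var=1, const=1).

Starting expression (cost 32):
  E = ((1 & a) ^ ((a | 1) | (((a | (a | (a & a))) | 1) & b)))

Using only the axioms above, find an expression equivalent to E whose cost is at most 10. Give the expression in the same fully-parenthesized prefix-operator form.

((1 & a) ^ (a | 1))   [cost 10]

1. [absorb_or →] (a | (a & a))  →  a;  E = ((1 & a) ^ ((a | 1) | (((a | a) | 1) & b)))
2. [or_idem →] (a | a)  →  a;  E = ((1 & a) ^ ((a | 1) | ((a | 1) & b)))
3. [absorb_or →] ((a | 1) | ((a | 1) & b))  →  (a | 1);  cost 10 ≤ 10, done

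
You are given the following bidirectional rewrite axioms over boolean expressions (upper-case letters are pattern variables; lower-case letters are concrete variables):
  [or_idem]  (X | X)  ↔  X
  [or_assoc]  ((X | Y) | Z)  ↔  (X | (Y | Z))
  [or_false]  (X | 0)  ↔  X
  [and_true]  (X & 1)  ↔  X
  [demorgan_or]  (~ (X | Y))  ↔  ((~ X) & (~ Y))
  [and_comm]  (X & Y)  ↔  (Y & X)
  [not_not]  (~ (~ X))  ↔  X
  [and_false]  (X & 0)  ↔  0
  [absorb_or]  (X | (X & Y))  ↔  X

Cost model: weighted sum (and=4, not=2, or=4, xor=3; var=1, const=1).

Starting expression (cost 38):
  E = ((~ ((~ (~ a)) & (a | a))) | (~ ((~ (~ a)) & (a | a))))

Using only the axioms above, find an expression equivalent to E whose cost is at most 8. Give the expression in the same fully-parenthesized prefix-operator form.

(1) ((~ ((~ (~ a)) & (a | a))) | (~ ((~ (~ a)) & (a | a))))  =[or_idem →]=  (~ ((~ (~ a)) & (a | a)))
(2) (a | a)  =[or_idem →]=  a    ⊢ (~ ((~ (~ a)) & a))
(3) (~ (~ a))  =[not_not →]=  a    ⊢ cost 8, within 8

(~ (a & a))   [cost 8]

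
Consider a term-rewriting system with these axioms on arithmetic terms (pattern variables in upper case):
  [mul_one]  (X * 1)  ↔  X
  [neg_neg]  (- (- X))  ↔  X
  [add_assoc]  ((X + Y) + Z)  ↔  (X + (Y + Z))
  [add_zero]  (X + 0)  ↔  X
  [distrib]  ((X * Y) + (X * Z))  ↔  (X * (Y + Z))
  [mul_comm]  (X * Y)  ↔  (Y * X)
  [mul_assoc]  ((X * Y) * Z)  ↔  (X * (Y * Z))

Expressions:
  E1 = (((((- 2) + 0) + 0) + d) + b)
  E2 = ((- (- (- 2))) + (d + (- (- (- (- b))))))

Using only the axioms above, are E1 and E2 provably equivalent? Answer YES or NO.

(1) ((- 2) + 0)  =[add_zero →]=  (- 2)    ⊢ ((((- 2) + 0) + d) + b)
(2) ((- 2) + 0)  =[add_zero →]=  (- 2)    ⊢ (((- 2) + d) + b)
(3) (((- 2) + d) + b)  =[add_assoc →]=  ((- 2) + (d + b))
(4) (- 2)  =[neg_neg ←]=  (- (- (- 2)))    ⊢ ((- (- (- 2))) + (d + b))
(5) b  =[neg_neg ←]=  (- (- b))    ⊢ ((- (- (- 2))) + (d + (- (- b))))
(6) (- b)  =[neg_neg ←]=  (- (- (- b)))    ⊢ E2

YES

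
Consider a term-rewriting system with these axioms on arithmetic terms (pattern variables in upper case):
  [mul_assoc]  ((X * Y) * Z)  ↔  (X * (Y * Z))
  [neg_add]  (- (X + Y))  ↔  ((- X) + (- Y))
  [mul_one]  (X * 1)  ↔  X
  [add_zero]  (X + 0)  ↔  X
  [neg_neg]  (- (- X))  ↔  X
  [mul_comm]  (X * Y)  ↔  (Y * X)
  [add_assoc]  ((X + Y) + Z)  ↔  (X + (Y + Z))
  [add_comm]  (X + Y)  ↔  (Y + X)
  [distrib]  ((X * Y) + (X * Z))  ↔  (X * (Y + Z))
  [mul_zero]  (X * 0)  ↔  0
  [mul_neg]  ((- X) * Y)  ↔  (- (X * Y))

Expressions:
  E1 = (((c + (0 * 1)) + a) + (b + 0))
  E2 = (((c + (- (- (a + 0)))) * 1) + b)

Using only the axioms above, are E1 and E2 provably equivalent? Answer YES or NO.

YES

step 1: mul_one (→) rewrites (0 * 1) into 0, now (((c + 0) + a) + (b + 0))
step 2: add_zero (→) rewrites (c + 0) into c, now ((c + a) + (b + 0))
step 3: add_zero (→) rewrites (b + 0) into b, now ((c + a) + b)
step 4: add_zero (←) rewrites a into (a + 0), now ((c + (a + 0)) + b)
step 5: mul_one (←) rewrites (c + (a + 0)) into ((c + (a + 0)) * 1), now (((c + (a + 0)) * 1) + b)
step 6: neg_neg (←) rewrites (a + 0) into (- (- (a + 0))), which is E2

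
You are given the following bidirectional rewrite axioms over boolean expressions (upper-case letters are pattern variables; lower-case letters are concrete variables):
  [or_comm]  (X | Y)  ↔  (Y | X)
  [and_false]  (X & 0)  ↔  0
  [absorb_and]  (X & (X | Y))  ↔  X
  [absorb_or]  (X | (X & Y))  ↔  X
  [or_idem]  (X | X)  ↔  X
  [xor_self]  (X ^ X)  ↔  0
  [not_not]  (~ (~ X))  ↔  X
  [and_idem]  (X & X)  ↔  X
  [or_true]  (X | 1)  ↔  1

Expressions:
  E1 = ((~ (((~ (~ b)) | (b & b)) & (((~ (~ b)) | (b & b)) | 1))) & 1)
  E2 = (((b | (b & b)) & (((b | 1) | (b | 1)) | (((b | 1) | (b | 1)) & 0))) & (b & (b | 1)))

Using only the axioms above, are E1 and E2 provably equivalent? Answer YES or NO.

Every axiom is a valid identity, so a rewrite proof would force E1 and E2 to agree under every assignment.
At b=0: E1 = 1 but E2 = 0; they differ, so no derivation exists.

NO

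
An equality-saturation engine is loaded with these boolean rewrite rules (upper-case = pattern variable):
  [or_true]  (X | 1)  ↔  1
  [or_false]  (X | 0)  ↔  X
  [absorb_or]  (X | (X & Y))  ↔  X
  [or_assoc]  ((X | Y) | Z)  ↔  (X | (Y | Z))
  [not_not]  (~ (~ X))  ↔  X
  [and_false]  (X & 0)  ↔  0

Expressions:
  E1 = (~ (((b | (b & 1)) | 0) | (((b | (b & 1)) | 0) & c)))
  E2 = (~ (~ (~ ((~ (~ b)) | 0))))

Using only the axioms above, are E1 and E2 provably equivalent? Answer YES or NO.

1. [absorb_or →] (((b | (b & 1)) | 0) | (((b | (b & 1)) | 0) & c))  →  ((b | (b & 1)) | 0);  E1 = (~ ((b | (b & 1)) | 0))
2. [absorb_or →] (b | (b & 1))  →  b;  E1 = (~ (b | 0))
3. [or_false →] (b | 0)  →  b;  E1 = (~ b)
4. [not_not ←] b  →  (~ (~ b));  E1 = (~ (~ (~ b)))
5. [not_not ←] b  →  (~ (~ b));  E1 = (~ (~ (~ (~ (~ b)))))
6. [or_false ←] (~ (~ b))  →  ((~ (~ b)) | 0);  this is E2

YES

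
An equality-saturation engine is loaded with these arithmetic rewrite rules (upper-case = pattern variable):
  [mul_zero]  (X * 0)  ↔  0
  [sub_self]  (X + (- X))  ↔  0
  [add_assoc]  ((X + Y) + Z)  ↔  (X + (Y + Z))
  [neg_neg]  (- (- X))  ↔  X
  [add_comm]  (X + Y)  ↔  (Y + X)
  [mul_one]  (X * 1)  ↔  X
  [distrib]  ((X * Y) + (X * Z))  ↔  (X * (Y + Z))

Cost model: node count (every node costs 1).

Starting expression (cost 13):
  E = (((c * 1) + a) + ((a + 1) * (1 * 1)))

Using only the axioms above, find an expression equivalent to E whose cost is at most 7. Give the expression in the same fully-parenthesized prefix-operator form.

((c + a) + (a + 1))   [cost 7]

(1) (1 * 1)  =[mul_one →]=  1    ⊢ (((c * 1) + a) + ((a + 1) * 1))
(2) (c * 1)  =[mul_one →]=  c    ⊢ ((c + a) + ((a + 1) * 1))
(3) ((a + 1) * 1)  =[mul_one →]=  (a + 1)    ⊢ cost 7, within 7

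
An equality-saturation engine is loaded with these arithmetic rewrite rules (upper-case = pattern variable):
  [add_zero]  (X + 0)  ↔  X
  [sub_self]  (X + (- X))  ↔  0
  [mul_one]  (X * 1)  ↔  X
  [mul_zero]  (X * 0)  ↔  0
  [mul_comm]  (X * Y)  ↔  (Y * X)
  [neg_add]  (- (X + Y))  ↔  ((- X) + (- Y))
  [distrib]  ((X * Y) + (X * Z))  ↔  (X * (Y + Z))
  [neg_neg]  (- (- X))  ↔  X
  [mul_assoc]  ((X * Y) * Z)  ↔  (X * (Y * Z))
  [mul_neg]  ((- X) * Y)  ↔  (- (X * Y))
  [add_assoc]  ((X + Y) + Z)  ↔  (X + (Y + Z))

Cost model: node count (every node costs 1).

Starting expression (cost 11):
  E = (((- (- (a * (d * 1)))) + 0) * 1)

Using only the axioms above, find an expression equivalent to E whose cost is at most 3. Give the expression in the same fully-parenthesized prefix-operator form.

(a * d)   [cost 3]

1. [mul_one →] (((- (- (a * (d * 1)))) + 0) * 1)  →  ((- (- (a * (d * 1)))) + 0)
2. [add_zero →] ((- (- (a * (d * 1)))) + 0)  →  (- (- (a * (d * 1))))
3. [neg_neg →] (- (- (a * (d * 1))))  →  (a * (d * 1))
4. [mul_one →] (d * 1)  →  d;  cost 3 ≤ 3, done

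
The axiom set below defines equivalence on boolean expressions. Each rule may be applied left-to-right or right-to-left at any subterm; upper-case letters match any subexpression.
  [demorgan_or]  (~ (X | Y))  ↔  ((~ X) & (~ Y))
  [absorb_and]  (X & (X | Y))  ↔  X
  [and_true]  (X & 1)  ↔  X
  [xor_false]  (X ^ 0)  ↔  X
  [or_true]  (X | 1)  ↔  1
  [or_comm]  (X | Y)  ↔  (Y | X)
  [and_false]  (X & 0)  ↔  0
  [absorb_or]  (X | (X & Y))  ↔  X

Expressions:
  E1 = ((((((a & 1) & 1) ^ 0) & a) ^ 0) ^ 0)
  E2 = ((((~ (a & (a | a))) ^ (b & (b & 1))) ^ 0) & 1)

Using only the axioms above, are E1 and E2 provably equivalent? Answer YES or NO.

The axioms are sound identities: if E1 ↔* E2 then E1 and E2 evaluate identically under any assignment.
Under a=0, b=0: E1 evaluates to 0, E2 to 1. Distinct ⇒ no rewrite sequence connects them.

NO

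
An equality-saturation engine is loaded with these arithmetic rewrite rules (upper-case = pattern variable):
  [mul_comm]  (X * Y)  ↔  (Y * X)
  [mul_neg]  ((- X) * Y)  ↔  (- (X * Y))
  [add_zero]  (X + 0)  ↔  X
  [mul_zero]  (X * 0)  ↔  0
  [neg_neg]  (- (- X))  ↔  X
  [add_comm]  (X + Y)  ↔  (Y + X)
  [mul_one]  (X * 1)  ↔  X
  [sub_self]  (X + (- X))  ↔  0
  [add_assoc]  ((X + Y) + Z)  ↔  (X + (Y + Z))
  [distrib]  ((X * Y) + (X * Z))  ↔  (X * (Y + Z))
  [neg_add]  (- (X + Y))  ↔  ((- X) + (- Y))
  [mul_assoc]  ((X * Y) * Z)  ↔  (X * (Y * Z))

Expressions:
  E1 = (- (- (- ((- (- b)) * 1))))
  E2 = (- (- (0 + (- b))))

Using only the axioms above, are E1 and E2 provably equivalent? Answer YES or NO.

YES

(1) (- (- (- ((- (- b)) * 1))))  =[neg_neg →]=  (- ((- (- b)) * 1))
(2) (- (- b))  =[neg_neg →]=  b    ⊢ (- (b * 1))
(3) (b * 1)  =[mul_one →]=  b    ⊢ (- b)
(4) b  =[neg_neg ←]=  (- (- b))    ⊢ (- (- (- b)))
(5) (- b)  =[add_zero ←]=  ((- b) + 0)    ⊢ (- (- ((- b) + 0)))
(6) ((- b) + 0)  =[add_comm →]=  (0 + (- b))    ⊢ E2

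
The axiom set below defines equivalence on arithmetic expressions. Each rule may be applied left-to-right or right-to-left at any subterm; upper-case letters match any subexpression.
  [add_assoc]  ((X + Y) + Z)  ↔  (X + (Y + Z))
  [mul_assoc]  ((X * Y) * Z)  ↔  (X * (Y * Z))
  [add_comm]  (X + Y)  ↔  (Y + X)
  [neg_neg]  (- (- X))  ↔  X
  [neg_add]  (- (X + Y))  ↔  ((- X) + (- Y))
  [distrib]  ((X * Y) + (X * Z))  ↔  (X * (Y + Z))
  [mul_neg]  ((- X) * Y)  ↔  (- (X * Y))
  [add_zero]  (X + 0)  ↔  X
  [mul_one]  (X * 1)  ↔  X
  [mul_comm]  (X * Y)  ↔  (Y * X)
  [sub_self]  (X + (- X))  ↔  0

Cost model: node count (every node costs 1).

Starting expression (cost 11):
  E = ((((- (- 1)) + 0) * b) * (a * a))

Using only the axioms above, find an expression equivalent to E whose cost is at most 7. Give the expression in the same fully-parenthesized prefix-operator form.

(1) (((- (- 1)) + 0) * b)  =[mul_comm →]=  (b * ((- (- 1)) + 0))    ⊢ ((b * ((- (- 1)) + 0)) * (a * a))
(2) ((- (- 1)) + 0)  =[add_zero →]=  (- (- 1))    ⊢ ((b * (- (- 1))) * (a * a))
(3) (- (- 1))  =[neg_neg →]=  1    ⊢ cost 7, within 7

((b * 1) * (a * a))   [cost 7]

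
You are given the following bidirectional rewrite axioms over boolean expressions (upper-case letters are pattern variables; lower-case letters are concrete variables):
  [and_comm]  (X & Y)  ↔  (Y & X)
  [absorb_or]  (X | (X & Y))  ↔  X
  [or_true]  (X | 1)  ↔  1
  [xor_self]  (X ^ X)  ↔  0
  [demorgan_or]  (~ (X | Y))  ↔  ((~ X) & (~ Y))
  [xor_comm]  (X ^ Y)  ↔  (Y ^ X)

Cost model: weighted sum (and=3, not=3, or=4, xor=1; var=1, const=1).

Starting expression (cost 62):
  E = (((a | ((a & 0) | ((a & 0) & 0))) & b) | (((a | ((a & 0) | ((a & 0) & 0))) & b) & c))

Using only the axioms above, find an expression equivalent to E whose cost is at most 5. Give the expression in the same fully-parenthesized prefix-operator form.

(a & b)   [cost 5]

step 1: absorb_or (→) rewrites (((a | ((a & 0) | ((a & 0) & 0))) & b) | (((a | ((a & 0) | ((a & 0) & 0))) & b) & c)) into ((a | ((a & 0) | ((a & 0) & 0))) & b)
step 2: absorb_or (→) rewrites ((a & 0) | ((a & 0) & 0)) into (a & 0), now ((a | (a & 0)) & b)
step 3: absorb_or (→) rewrites (a | (a & 0)) into a, reaching cost 5 (bound 5)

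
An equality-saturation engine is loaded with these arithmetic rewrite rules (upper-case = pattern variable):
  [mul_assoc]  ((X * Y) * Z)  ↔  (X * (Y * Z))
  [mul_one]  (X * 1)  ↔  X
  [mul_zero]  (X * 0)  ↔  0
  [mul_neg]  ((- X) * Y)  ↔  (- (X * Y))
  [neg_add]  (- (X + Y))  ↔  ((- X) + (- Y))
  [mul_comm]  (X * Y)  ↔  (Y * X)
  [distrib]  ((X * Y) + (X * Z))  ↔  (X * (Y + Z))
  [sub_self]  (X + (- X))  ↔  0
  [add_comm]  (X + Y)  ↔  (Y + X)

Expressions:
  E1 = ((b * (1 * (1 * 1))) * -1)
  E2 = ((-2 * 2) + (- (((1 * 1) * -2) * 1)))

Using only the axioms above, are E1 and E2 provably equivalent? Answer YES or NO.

Every axiom is a valid identity, so a rewrite proof would force E1 and E2 to agree under every assignment.
At b=0: E1 = 0 but E2 = -2; they differ, so no derivation exists.

NO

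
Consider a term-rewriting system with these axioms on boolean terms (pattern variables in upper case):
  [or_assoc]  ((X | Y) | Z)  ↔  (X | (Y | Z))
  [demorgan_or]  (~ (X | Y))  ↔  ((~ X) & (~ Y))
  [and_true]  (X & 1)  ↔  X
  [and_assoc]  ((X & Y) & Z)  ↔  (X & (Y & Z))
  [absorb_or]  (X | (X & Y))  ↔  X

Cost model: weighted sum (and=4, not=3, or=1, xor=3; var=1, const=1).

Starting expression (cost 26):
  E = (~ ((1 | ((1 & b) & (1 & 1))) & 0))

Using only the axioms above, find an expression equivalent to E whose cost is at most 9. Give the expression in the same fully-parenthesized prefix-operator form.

step 1: and_true (→) rewrites (1 & 1) into 1, now (~ ((1 | ((1 & b) & 1)) & 0))
step 2: and_true (→) rewrites ((1 & b) & 1) into (1 & b), now (~ ((1 | (1 & b)) & 0))
step 3: absorb_or (→) rewrites (1 | (1 & b)) into 1, reaching cost 9 (bound 9)

(~ (1 & 0))   [cost 9]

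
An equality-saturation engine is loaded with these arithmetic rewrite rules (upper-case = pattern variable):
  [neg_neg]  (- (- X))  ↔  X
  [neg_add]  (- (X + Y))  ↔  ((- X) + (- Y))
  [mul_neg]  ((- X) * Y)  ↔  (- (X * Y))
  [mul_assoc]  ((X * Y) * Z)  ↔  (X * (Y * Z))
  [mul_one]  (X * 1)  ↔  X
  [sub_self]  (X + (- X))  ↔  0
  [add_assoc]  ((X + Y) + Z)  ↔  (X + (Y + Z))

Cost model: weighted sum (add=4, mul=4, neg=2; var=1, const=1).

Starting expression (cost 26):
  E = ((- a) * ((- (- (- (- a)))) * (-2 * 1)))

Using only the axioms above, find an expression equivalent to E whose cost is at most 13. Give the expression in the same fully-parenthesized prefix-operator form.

(1) (- (- (- (- a))))  =[neg_neg →]=  (- (- a))    ⊢ ((- a) * ((- (- a)) * (-2 * 1)))
(2) (-2 * 1)  =[mul_one →]=  -2    ⊢ ((- a) * ((- (- a)) * -2))
(3) (- (- a))  =[neg_neg →]=  a    ⊢ cost 13, within 13

((- a) * (a * -2))   [cost 13]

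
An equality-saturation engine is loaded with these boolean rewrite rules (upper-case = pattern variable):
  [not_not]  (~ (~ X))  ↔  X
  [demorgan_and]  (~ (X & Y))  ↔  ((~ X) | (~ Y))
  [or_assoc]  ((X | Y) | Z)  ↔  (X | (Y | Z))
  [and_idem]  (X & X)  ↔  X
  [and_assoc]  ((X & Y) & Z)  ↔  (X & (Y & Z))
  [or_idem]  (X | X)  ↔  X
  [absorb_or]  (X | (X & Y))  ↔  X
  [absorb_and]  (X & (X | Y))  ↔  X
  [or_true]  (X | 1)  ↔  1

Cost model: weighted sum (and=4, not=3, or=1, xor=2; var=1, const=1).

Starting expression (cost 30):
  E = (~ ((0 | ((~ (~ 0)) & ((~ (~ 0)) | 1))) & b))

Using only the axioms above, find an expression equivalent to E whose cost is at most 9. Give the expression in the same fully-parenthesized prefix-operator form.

(1) ((~ (~ 0)) & ((~ (~ 0)) | 1))  =[absorb_and →]=  (~ (~ 0))    ⊢ (~ ((0 | (~ (~ 0))) & b))
(2) (~ (~ 0))  =[not_not →]=  0    ⊢ (~ ((0 | 0) & b))
(3) (0 | 0)  =[or_idem →]=  0    ⊢ cost 9, within 9

(~ (0 & b))   [cost 9]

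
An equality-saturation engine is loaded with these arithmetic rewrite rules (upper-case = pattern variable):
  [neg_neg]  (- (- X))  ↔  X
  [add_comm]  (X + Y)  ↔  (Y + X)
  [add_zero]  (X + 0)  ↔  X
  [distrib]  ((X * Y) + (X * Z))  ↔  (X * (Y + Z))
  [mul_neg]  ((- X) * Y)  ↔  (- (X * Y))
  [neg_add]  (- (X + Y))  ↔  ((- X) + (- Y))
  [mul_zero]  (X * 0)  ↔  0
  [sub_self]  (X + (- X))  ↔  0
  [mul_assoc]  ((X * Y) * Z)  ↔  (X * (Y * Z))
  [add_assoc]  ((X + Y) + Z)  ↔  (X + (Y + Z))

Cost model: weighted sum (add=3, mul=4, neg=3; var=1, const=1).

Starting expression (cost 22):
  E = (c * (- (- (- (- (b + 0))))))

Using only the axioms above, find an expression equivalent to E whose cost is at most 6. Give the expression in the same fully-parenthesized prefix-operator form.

(c * b)   [cost 6]

1. [add_zero →] (b + 0)  →  b;  E = (c * (- (- (- (- b)))))
2. [neg_neg →] (- (- (- b)))  →  (- b);  E = (c * (- (- b)))
3. [neg_neg →] (- (- b))  →  b;  cost 6 ≤ 6, done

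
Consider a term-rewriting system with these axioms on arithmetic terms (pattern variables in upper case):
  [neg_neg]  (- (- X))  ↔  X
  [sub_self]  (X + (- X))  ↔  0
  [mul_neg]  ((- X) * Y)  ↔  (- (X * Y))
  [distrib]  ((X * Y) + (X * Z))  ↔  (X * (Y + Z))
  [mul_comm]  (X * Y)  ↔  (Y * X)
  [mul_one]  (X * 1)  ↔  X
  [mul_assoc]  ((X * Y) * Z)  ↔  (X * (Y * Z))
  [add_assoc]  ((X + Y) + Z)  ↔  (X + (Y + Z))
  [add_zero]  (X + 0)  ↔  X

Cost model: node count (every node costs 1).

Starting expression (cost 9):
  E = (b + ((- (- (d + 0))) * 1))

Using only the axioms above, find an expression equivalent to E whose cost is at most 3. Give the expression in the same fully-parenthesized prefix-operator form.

step 1: neg_neg (→) rewrites (- (- (d + 0))) into (d + 0), now (b + ((d + 0) * 1))
step 2: add_zero (→) rewrites (d + 0) into d, now (b + (d * 1))
step 3: mul_one (→) rewrites (d * 1) into d, reaching cost 3 (bound 3)

(b + d)   [cost 3]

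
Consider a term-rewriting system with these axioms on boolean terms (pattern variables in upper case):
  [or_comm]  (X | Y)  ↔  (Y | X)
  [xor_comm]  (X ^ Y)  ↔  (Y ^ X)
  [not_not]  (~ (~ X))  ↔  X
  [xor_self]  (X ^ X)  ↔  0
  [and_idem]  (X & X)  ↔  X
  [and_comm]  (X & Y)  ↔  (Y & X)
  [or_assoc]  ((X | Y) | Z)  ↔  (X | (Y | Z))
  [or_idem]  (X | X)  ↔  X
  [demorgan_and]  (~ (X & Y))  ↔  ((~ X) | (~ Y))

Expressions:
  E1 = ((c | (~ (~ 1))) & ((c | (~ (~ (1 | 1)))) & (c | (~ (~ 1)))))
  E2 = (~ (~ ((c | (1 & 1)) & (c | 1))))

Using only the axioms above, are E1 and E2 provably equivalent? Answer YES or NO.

YES

1. [or_idem →] (1 | 1)  →  1;  E1 = ((c | (~ (~ 1))) & ((c | (~ (~ 1))) & (c | (~ (~ 1)))))
2. [and_idem →] ((c | (~ (~ 1))) & (c | (~ (~ 1))))  →  (c | (~ (~ 1)));  E1 = ((c | (~ (~ 1))) & (c | (~ (~ 1))))
3. [and_idem →] ((c | (~ (~ 1))) & (c | (~ (~ 1))))  →  (c | (~ (~ 1)))
4. [not_not →] (~ (~ 1))  →  1;  E1 = (c | 1)
5. [not_not ←] (c | 1)  →  (~ (~ (c | 1)))
6. [and_idem ←] (c | 1)  →  ((c | 1) & (c | 1));  E1 = (~ (~ ((c | 1) & (c | 1))))
7. [and_idem ←] 1  →  (1 & 1);  this is E2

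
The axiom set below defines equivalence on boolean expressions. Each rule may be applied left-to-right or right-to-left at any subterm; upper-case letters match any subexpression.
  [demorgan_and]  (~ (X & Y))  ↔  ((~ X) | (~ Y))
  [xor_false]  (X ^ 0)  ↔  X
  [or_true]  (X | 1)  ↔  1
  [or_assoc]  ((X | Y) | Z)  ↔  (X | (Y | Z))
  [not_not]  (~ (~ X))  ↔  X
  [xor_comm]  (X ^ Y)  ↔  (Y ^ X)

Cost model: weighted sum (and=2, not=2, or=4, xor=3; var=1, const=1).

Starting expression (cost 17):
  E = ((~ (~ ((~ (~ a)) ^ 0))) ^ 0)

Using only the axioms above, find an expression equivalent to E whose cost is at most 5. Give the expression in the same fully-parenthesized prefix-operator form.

(~ (~ a))   [cost 5]

step 1: not_not (→) rewrites (~ (~ ((~ (~ a)) ^ 0))) into ((~ (~ a)) ^ 0), now (((~ (~ a)) ^ 0) ^ 0)
step 2: xor_false (→) rewrites ((~ (~ a)) ^ 0) into (~ (~ a)), now ((~ (~ a)) ^ 0)
step 3: xor_false (→) rewrites ((~ (~ a)) ^ 0) into (~ (~ a)), reaching cost 5 (bound 5)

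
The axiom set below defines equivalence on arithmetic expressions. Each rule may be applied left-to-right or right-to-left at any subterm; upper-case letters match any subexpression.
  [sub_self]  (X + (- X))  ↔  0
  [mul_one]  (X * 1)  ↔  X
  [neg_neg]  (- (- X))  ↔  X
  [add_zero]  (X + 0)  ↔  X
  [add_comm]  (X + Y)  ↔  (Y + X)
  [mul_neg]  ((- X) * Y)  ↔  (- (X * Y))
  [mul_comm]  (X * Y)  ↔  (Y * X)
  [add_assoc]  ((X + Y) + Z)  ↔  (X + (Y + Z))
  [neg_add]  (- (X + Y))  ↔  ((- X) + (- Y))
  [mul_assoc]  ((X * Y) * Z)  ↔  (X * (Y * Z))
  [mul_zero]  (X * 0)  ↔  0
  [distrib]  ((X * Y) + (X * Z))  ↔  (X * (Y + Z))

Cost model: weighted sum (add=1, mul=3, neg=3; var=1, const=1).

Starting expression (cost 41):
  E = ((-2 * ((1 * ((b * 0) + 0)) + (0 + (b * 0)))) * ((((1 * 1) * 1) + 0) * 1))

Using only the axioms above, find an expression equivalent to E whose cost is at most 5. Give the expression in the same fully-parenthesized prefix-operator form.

1. [add_zero →] ((b * 0) + 0)  →  (b * 0);  E = ((-2 * ((1 * (b * 0)) + (0 + (b * 0)))) * ((((1 * 1) * 1) + 0) * 1))
2. [mul_zero →] (b * 0)  →  0;  E = ((-2 * ((1 * 0) + (0 + (b * 0)))) * ((((1 * 1) * 1) + 0) * 1))
3. [mul_zero →] (b * 0)  →  0;  E = ((-2 * ((1 * 0) + (0 + 0))) * ((((1 * 1) * 1) + 0) * 1))
4. [add_zero →] (0 + 0)  →  0;  E = ((-2 * ((1 * 0) + 0)) * ((((1 * 1) * 1) + 0) * 1))
5. [add_zero →] ((1 * 0) + 0)  →  (1 * 0);  E = ((-2 * (1 * 0)) * ((((1 * 1) * 1) + 0) * 1))
6. [mul_one →] ((1 * 1) * 1)  →  (1 * 1);  E = ((-2 * (1 * 0)) * (((1 * 1) + 0) * 1))
7. [mul_comm →] (1 * 0)  →  (0 * 1);  E = ((-2 * (0 * 1)) * (((1 * 1) + 0) * 1))
8. [add_zero →] ((1 * 1) + 0)  →  (1 * 1);  E = ((-2 * (0 * 1)) * ((1 * 1) * 1))
9. [mul_one →] (0 * 1)  →  0;  E = ((-2 * 0) * ((1 * 1) * 1))
10. [mul_one →] (1 * 1)  →  1;  E = ((-2 * 0) * (1 * 1))
11. [mul_one →] (1 * 1)  →  1;  E = ((-2 * 0) * 1)
12. [mul_one →] ((-2 * 0) * 1)  →  (-2 * 0);  cost 5 ≤ 5, done

(-2 * 0)   [cost 5]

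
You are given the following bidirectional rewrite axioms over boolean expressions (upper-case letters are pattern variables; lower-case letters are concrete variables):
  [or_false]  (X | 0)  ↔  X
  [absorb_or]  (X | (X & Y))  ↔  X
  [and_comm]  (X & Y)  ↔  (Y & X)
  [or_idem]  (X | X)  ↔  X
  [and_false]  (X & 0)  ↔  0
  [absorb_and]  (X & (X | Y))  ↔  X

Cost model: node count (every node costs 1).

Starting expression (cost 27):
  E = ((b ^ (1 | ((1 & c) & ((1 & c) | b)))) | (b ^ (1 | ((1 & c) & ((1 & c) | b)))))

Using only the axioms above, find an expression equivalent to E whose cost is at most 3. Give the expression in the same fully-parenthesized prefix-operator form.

(b ^ 1)   [cost 3]

1. [or_idem →] ((b ^ (1 | ((1 & c) & ((1 & c) | b)))) | (b ^ (1 | ((1 & c) & ((1 & c) | b)))))  →  (b ^ (1 | ((1 & c) & ((1 & c) | b))))
2. [absorb_and →] ((1 & c) & ((1 & c) | b))  →  (1 & c);  E = (b ^ (1 | (1 & c)))
3. [absorb_or →] (1 | (1 & c))  →  1;  cost 3 ≤ 3, done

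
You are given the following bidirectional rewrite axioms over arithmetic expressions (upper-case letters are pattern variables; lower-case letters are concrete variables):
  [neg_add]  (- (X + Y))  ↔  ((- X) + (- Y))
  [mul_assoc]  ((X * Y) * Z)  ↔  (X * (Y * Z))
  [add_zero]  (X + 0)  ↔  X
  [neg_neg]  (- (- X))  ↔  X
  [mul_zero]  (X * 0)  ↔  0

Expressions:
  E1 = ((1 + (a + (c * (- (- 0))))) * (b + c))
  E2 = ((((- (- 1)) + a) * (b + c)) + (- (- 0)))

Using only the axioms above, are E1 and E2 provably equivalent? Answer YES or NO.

1. [neg_neg →] (- (- 0))  →  0;  E1 = ((1 + (a + (c * 0))) * (b + c))
2. [mul_zero →] (c * 0)  →  0;  E1 = ((1 + (a + 0)) * (b + c))
3. [add_zero →] (a + 0)  →  a;  E1 = ((1 + a) * (b + c))
4. [add_zero ←] ((1 + a) * (b + c))  →  (((1 + a) * (b + c)) + 0)
5. [neg_neg ←] 1  →  (- (- 1));  E1 = ((((- (- 1)) + a) * (b + c)) + 0)
6. [neg_neg ←] 0  →  (- (- 0));  this is E2

YES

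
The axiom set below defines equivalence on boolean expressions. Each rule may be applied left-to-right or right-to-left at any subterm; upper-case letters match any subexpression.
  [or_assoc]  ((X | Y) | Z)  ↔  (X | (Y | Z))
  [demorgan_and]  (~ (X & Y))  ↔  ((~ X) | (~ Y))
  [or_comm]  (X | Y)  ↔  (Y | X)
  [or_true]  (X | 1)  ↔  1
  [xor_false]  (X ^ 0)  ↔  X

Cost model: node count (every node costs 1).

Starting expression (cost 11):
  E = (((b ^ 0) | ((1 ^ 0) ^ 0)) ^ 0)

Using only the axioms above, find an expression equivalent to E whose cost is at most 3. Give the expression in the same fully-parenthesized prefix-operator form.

(1) (1 ^ 0)  =[xor_false →]=  1    ⊢ (((b ^ 0) | (1 ^ 0)) ^ 0)
(2) (((b ^ 0) | (1 ^ 0)) ^ 0)  =[xor_false →]=  ((b ^ 0) | (1 ^ 0))
(3) (1 ^ 0)  =[xor_false →]=  1    ⊢ ((b ^ 0) | 1)
(4) ((b ^ 0) | 1)  =[or_comm →]=  (1 | (b ^ 0))
(5) (b ^ 0)  =[xor_false →]=  b    ⊢ cost 3, within 3

(1 | b)   [cost 3]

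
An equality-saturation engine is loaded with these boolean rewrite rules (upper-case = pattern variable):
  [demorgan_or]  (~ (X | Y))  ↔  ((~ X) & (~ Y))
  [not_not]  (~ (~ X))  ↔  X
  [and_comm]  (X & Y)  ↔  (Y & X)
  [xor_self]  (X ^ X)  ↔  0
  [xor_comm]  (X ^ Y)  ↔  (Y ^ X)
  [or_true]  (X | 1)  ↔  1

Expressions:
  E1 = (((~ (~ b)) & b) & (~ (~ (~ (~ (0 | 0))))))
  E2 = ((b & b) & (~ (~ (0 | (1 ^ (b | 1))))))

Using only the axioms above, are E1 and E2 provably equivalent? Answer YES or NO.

step 1: not_not (→) rewrites (~ (~ (0 | 0))) into (0 | 0), now (((~ (~ b)) & b) & (~ (~ (0 | 0))))
step 2: not_not (→) rewrites (~ (~ (0 | 0))) into (0 | 0), now (((~ (~ b)) & b) & (0 | 0))
step 3: not_not (→) rewrites (~ (~ b)) into b, now ((b & b) & (0 | 0))
step 4: xor_self (←) rewrites 0 into (1 ^ 1), now ((b & b) & (0 | (1 ^ 1)))
step 5: not_not (←) rewrites (0 | (1 ^ 1)) into (~ (~ (0 | (1 ^ 1)))), now ((b & b) & (~ (~ (0 | (1 ^ 1)))))
step 6: or_true (←) rewrites 1 into (b | 1), which is E2

YES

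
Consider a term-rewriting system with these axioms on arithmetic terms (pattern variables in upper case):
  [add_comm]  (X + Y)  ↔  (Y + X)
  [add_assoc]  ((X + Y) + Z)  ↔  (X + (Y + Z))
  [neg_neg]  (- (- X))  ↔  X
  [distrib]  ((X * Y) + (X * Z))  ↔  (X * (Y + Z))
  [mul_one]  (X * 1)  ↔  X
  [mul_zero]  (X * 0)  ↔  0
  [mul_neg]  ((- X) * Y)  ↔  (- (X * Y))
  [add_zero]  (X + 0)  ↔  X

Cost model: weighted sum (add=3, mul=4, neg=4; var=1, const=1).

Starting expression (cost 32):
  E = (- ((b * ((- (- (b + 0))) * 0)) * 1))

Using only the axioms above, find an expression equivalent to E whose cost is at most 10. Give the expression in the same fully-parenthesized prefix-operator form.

step 1: neg_neg (→) rewrites (- (- (b + 0))) into (b + 0), now (- ((b * ((b + 0) * 0)) * 1))
step 2: add_zero (→) rewrites (b + 0) into b, now (- ((b * (b * 0)) * 1))
step 3: mul_zero (→) rewrites (b * 0) into 0, now (- ((b * 0) * 1))
step 4: mul_one (→) rewrites ((b * 0) * 1) into (b * 0), reaching cost 10 (bound 10)

(- (b * 0))   [cost 10]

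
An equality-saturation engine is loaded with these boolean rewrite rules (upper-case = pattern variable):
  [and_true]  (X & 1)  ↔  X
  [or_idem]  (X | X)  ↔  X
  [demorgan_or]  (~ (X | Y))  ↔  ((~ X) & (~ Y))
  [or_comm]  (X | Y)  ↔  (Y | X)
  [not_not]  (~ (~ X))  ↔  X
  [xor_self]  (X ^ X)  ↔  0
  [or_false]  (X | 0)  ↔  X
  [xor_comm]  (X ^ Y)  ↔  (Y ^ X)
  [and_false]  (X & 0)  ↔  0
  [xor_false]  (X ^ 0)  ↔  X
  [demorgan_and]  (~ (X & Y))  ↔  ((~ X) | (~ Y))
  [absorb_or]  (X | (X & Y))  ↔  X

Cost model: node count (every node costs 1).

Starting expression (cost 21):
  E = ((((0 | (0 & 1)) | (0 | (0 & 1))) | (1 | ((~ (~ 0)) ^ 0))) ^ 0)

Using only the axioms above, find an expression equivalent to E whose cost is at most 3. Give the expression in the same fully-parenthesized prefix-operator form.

(0 | 1)   [cost 3]

(1) (~ (~ 0))  =[not_not →]=  0    ⊢ ((((0 | (0 & 1)) | (0 | (0 & 1))) | (1 | (0 ^ 0))) ^ 0)
(2) ((0 | (0 & 1)) | (0 | (0 & 1)))  =[or_idem →]=  (0 | (0 & 1))    ⊢ (((0 | (0 & 1)) | (1 | (0 ^ 0))) ^ 0)
(3) (0 | (0 & 1))  =[absorb_or →]=  0    ⊢ ((0 | (1 | (0 ^ 0))) ^ 0)
(4) (0 ^ 0)  =[xor_false →]=  0    ⊢ ((0 | (1 | 0)) ^ 0)
(5) ((0 | (1 | 0)) ^ 0)  =[xor_false →]=  (0 | (1 | 0))
(6) (1 | 0)  =[or_false →]=  1    ⊢ cost 3, within 3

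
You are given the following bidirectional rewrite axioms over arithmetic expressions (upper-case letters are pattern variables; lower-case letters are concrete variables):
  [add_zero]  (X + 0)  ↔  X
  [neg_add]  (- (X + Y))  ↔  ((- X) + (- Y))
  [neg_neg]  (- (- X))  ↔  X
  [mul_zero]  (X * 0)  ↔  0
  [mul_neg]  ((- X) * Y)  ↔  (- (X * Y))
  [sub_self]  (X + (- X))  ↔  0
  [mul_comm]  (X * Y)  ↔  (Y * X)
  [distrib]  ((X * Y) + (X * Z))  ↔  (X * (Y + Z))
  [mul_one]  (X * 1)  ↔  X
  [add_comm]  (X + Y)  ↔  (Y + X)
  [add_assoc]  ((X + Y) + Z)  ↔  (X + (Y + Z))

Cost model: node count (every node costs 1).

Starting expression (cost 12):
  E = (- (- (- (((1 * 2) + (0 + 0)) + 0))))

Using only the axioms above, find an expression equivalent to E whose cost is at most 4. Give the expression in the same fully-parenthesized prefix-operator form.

(1) (((1 * 2) + (0 + 0)) + 0)  =[add_zero →]=  ((1 * 2) + (0 + 0))    ⊢ (- (- (- ((1 * 2) + (0 + 0)))))
(2) (0 + 0)  =[add_zero →]=  0    ⊢ (- (- (- ((1 * 2) + 0))))
(3) (- (- ((1 * 2) + 0)))  =[neg_neg →]=  ((1 * 2) + 0)    ⊢ (- ((1 * 2) + 0))
(4) ((1 * 2) + 0)  =[add_zero →]=  (1 * 2)    ⊢ cost 4, within 4

(- (1 * 2))   [cost 4]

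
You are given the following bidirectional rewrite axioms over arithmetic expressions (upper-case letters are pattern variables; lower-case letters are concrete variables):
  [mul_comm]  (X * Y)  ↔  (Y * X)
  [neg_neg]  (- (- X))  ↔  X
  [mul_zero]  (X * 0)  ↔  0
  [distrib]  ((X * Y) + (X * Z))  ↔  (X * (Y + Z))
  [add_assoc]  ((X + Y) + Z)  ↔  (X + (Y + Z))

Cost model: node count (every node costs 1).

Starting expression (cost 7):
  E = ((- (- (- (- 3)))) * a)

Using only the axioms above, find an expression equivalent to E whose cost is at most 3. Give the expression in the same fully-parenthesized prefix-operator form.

(3 * a)   [cost 3]

step 1: neg_neg (→) rewrites (- (- (- (- 3)))) into (- (- 3)), now ((- (- 3)) * a)
step 2: neg_neg (→) rewrites (- (- 3)) into 3, reaching cost 3 (bound 3)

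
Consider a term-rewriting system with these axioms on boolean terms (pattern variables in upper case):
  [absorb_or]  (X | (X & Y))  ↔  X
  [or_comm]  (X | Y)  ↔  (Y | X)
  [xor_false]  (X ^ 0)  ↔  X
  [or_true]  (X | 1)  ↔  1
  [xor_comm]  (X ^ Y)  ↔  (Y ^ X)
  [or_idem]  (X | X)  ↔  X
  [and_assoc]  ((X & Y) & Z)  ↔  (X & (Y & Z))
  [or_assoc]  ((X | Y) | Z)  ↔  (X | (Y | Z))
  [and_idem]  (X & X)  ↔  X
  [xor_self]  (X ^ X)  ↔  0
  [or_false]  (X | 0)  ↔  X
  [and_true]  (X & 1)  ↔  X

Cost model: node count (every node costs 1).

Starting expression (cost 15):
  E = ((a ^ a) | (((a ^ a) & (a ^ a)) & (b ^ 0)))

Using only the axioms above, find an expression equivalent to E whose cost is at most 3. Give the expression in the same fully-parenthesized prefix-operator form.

1. [and_idem →] ((a ^ a) & (a ^ a))  →  (a ^ a);  E = ((a ^ a) | ((a ^ a) & (b ^ 0)))
2. [xor_false →] (b ^ 0)  →  b;  E = ((a ^ a) | ((a ^ a) & b))
3. [absorb_or →] ((a ^ a) | ((a ^ a) & b))  →  (a ^ a);  cost 3 ≤ 3, done

(a ^ a)   [cost 3]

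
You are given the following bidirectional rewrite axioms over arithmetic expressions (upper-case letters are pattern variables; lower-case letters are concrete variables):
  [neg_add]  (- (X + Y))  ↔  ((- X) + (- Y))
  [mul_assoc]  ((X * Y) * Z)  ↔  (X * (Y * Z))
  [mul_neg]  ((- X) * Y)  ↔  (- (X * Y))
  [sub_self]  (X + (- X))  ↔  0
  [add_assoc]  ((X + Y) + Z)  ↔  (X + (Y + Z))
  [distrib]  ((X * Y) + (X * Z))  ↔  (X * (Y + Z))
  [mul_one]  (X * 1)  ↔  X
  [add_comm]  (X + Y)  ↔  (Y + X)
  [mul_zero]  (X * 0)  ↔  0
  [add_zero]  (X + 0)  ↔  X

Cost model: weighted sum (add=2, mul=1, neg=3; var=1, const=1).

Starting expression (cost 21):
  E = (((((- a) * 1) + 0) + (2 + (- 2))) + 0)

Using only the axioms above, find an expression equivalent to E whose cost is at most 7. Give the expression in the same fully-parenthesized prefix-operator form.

((- a) + 0)   [cost 7]

step 1: add_zero (→) rewrites (((((- a) * 1) + 0) + (2 + (- 2))) + 0) into ((((- a) * 1) + 0) + (2 + (- 2)))
step 2: sub_self (→) rewrites (2 + (- 2)) into 0, now ((((- a) * 1) + 0) + 0)
step 3: mul_one (→) rewrites ((- a) * 1) into (- a), now (((- a) + 0) + 0)
step 4: add_zero (→) rewrites ((- a) + 0) into (- a), reaching cost 7 (bound 7)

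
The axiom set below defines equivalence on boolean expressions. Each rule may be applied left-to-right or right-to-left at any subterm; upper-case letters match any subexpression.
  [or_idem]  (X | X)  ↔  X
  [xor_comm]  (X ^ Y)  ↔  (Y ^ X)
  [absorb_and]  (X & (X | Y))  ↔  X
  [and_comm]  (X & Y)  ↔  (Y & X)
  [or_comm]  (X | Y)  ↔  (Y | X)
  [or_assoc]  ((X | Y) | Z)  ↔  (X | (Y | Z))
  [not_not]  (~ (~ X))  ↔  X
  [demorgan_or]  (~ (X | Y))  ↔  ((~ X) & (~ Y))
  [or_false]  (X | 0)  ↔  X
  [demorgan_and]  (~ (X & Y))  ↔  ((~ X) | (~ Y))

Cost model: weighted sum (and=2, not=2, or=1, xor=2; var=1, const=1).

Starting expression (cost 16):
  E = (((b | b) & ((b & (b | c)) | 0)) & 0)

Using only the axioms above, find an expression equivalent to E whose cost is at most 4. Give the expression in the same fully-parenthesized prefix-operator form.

(b & 0)   [cost 4]

(1) (b | b)  =[or_idem →]=  b    ⊢ ((b & ((b & (b | c)) | 0)) & 0)
(2) (b & (b | c))  =[absorb_and →]=  b    ⊢ ((b & (b | 0)) & 0)
(3) (b & (b | 0))  =[absorb_and →]=  b    ⊢ cost 4, within 4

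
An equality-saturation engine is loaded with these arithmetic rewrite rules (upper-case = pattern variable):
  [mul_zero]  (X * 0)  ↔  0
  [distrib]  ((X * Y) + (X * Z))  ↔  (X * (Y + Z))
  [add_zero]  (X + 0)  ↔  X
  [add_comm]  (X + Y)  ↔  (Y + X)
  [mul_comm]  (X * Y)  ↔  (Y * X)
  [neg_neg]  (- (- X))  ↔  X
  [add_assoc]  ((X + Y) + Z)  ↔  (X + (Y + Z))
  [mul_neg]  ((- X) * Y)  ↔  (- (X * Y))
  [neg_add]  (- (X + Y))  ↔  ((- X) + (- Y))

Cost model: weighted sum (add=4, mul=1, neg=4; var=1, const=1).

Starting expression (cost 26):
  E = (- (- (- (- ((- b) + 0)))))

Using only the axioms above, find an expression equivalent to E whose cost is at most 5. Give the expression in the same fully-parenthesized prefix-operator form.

(- b)   [cost 5]

(1) ((- b) + 0)  =[add_zero →]=  (- b)    ⊢ (- (- (- (- (- b)))))
(2) (- (- (- b)))  =[neg_neg →]=  (- b)    ⊢ (- (- (- b)))
(3) (- (- b))  =[neg_neg →]=  b    ⊢ cost 5, within 5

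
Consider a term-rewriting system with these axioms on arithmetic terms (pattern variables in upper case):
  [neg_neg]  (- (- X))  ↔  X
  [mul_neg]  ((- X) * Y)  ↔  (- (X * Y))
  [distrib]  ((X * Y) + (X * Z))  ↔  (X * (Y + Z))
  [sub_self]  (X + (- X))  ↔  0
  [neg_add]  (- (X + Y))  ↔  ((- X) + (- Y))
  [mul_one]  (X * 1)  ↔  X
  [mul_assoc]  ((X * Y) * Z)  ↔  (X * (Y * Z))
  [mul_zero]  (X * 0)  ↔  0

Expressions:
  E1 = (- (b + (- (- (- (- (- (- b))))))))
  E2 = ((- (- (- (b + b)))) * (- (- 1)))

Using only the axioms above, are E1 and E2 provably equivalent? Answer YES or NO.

1. [neg_neg →] (- (- b))  →  b;  E1 = (- (b + (- (- (- (- b))))))
2. [neg_neg →] (- (- (- b)))  →  (- b);  E1 = (- (b + (- (- b))))
3. [neg_neg →] (- (- b))  →  b;  E1 = (- (b + b))
4. [neg_neg ←] (b + b)  →  (- (- (b + b)));  E1 = (- (- (- (b + b))))
5. [mul_one ←] (- (- (- (b + b))))  →  ((- (- (- (b + b)))) * 1)
6. [neg_neg ←] 1  →  (- (- 1));  this is E2

YES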